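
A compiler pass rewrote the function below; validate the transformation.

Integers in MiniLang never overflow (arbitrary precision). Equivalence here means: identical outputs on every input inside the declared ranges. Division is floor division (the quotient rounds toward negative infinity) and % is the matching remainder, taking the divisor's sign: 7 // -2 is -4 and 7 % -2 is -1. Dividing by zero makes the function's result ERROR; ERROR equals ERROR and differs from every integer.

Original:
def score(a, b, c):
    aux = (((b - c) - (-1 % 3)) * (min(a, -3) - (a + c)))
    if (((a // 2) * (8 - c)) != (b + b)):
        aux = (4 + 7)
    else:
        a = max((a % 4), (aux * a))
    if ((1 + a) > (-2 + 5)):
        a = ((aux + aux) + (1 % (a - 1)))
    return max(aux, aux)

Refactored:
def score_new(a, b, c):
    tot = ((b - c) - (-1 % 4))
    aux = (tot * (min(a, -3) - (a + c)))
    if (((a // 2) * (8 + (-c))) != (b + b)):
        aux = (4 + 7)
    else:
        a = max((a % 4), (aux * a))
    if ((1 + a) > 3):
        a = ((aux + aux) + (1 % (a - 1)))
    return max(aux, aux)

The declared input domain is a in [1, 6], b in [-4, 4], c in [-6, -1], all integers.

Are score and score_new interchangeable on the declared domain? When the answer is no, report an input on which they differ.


Run the pair on a=1, b=0, c=-6.
score: aux := 8 | (((a // 2) * (8 - c)) != (b + b)): false | a := 8 | ((1 + a) > (-2 + 5)): true | a := 17 | result 8
score_new: tot := 3 | aux := 6 | (((a // 2) * (8 + (-c))) != (b + b)): false | a := 6 | ((1 + a) > 3): true | a := 13 | result 6
8 vs 6 — the two versions disagree here.
verdict: not equivalent; witness: a=1, b=0, c=-6


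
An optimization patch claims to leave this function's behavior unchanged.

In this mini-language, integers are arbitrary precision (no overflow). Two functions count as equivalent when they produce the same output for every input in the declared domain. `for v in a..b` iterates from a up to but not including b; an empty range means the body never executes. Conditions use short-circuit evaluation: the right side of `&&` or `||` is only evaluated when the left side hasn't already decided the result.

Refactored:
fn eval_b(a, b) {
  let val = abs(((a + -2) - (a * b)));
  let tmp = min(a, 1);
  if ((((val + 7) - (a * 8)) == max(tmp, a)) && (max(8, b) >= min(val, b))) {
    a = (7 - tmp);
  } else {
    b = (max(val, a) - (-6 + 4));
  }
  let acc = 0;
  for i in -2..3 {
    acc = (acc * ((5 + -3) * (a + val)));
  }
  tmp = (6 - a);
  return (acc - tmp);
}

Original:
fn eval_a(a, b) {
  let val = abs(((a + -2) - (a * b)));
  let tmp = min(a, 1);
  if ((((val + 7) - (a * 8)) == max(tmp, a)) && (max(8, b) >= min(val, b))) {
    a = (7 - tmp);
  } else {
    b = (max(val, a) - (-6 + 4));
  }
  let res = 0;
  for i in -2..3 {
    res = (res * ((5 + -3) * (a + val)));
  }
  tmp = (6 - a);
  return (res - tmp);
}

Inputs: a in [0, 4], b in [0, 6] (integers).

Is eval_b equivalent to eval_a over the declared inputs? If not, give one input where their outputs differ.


Comparing the listings, the differences include: local variable names differ.
Tracing a=3, b=3: eval_a: val := 8 | tmp := 1 | ((((val + 7) - (a * 8)) == max(tmp, a)) && (max(8, b) >= min(val, b))): false | b := 10 | res := 0 | iter i=-2: | res := 0 | iter i=-1: | res := 0 | iter i=0: | res := 0 | iter i=1: | res := 0 | iter i=2: | res := 0 | tmp := 3 | result -3 | eval_b: val := 8 | tmp := 1 | ((((val + 7) - (a * 8)) == max(tmp, a)) && (max(8, b) >= min(val, b))): false | b := 10 | acc := 0 | iter i=-2: | acc := 0 | iter i=-1: | acc := 0 | iter i=0: | acc := 0 | iter i=1: | acc := 0 | iter i=2: | acc := 0 | tmp := 3 | result -3 — matching result -3.
Across all 35 domain points the two functions coincide.
verdict: equivalent


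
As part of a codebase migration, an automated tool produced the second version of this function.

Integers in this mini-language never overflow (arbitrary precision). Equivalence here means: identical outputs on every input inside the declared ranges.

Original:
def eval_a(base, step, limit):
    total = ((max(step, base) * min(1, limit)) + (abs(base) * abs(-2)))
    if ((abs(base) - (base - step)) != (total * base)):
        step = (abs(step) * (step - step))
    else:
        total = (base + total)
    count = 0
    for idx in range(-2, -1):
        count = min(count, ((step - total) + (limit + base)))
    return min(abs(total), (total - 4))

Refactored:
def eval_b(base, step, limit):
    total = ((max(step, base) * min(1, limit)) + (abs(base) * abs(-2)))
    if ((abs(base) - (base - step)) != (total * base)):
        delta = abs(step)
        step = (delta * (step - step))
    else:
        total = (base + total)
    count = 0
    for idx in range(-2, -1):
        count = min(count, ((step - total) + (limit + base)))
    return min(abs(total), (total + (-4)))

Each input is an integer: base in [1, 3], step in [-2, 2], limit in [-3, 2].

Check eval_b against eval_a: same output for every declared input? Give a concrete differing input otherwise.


This is a faithful refactor — statement counts differ; local variable names differ; arithmetic usage differs, but the computed results match everywhere.
One worked example (base=3, step=-2, limit=-1) — eval_a: total := 3 | ((abs(base) - (base - step)) != (total * base)): true | step := 0 | count := 0 | iter idx=-2: | count := -1 | result -1; eval_b: total := 3 | ((abs(base) - (base - step)) != (total * base)): true | delta := 2 | step := 0 | count := 0 | iter idx=-2: | count := -1 | result -1; agreement on -1.
Checked all 90 inputs in the declared domain: the outputs agree on every one.
verdict: equivalent


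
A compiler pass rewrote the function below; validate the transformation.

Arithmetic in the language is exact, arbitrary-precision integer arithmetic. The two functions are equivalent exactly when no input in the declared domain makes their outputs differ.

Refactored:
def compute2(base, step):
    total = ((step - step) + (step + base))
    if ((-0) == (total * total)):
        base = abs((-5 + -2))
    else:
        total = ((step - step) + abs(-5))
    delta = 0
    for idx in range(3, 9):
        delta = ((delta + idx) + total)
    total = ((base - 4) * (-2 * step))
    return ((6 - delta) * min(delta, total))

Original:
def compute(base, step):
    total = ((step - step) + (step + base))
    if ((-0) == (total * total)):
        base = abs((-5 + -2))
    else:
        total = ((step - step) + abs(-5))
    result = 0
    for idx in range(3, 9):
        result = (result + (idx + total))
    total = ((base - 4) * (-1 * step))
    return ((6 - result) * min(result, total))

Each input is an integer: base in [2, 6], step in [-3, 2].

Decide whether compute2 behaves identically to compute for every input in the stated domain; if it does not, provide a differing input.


At base=2, step=-3: compute gives 342, compute2 gives 684.
verdict: not equivalent; witness: base=2, step=-3


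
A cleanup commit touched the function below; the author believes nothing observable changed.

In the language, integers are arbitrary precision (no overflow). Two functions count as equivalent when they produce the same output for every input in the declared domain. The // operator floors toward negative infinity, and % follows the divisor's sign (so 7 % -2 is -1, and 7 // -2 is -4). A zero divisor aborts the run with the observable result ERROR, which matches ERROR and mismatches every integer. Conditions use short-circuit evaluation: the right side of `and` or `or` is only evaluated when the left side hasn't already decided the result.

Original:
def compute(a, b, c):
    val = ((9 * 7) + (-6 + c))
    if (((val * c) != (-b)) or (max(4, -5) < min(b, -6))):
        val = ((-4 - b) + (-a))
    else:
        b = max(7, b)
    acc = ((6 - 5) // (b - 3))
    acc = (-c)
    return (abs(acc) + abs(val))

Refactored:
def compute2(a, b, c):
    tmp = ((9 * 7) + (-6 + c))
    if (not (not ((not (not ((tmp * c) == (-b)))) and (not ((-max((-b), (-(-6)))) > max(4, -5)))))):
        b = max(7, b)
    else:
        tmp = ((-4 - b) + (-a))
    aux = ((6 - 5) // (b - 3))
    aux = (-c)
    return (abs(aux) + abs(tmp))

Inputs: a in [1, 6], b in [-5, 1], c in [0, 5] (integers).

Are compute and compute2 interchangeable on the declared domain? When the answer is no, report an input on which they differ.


This is a faithful refactor — comparison usage differs, min/max/abs usage differs, local variable names differ, boolean connective usage differs, but the computed results match everywhere.
Tracing a=4, b=-5, c=1: compute: val := 58 | (((val * c) != (-b)) or (max(4, -5) < min(b, -6))): true | val := -3 | acc := -1 | acc := -1 | result 4 | compute2: tmp := 58 | (not (not ((not (not ((tmp * c) == (-b)))) and (not ((-max((-b), (-(-6)))) > max(4, -5)))))): false | tmp := -3 | aux := -1 | aux := -1 | result 4 — matching result 4.
An exhaustive pass over the 252 declared inputs shows identical outputs.
verdict: equivalent


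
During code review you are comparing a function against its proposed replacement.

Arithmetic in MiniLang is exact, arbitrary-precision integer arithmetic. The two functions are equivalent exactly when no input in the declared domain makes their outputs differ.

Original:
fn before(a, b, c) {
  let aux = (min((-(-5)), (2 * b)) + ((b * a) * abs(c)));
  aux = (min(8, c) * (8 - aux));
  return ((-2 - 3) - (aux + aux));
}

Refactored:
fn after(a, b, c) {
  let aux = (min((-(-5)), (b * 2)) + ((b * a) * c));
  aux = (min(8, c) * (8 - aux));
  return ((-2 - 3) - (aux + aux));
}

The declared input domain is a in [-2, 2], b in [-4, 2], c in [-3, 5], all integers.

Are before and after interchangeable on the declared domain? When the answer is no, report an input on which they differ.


Run the pair on a=-2, b=-4, c=-3.
before: aux := 16 | aux := 24 | result -53
after: aux := -32 | aux := -120 | result 235
-53 against 235: the behavior changed.
verdict: not equivalent; witness: a=-2, b=-4, c=-3


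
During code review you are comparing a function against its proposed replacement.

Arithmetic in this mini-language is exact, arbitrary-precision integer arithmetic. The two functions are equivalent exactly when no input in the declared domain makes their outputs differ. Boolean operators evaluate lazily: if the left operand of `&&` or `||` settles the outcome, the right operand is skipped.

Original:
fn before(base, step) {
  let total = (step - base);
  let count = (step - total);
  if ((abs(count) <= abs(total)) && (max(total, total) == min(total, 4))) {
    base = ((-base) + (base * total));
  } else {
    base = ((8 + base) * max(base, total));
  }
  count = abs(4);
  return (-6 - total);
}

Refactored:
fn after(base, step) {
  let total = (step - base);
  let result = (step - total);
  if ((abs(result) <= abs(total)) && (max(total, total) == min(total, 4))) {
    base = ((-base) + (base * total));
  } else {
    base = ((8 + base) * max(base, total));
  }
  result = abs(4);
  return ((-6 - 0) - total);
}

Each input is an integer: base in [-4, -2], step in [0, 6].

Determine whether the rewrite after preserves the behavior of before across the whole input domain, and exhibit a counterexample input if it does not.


Changes here: arithmetic usage differs; constant usage differs; local variable names differ; the full 21-point sweep finds no disagreement.
verdict: equivalent


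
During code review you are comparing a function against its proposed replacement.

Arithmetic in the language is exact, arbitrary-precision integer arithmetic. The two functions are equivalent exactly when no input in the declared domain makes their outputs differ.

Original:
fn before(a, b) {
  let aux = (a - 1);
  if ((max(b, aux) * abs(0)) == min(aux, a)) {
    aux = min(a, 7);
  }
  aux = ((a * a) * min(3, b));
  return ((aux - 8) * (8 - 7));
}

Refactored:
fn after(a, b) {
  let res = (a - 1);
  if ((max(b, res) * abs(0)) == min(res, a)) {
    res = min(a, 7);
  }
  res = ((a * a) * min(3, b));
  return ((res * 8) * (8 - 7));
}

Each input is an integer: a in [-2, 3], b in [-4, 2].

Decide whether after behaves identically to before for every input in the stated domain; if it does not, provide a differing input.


a=-2, b=-4 yields -24 from before but -128 from after.
verdict: not equivalent; witness: a=-2, b=-4


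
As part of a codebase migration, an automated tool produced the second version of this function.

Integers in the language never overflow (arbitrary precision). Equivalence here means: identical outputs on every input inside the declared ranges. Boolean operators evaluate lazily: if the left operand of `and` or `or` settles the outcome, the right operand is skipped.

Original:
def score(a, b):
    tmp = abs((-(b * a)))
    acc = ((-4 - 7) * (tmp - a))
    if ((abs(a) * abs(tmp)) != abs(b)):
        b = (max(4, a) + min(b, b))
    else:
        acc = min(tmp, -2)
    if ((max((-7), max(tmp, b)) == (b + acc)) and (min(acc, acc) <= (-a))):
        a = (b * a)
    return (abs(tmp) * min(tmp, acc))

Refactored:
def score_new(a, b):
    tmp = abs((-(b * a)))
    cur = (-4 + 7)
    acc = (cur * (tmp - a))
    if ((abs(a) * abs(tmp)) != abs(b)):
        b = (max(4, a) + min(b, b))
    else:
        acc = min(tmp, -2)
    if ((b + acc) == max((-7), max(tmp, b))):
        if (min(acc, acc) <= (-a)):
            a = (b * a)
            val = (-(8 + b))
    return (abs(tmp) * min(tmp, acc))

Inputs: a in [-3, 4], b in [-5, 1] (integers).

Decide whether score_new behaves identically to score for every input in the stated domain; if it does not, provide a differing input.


Try a=-3, b=-5.
score: tmp := 15 | acc := -198 | ((abs(a) * abs(tmp)) != abs(b)): true | b := -1 | ((max((-7), max(tmp, b)) == (b + acc)) and (min(acc, acc) <= (-a))): false | result -2970
score_new: tmp := 15 | cur := 3 | acc := 54 | ((abs(a) * abs(tmp)) != abs(b)): true | b := -1 | ((b + acc) == max((-7), max(tmp, b))): false | result 225
-2970 against 225: the behavior changed.
verdict: not equivalent; witness: a=-3, b=-5


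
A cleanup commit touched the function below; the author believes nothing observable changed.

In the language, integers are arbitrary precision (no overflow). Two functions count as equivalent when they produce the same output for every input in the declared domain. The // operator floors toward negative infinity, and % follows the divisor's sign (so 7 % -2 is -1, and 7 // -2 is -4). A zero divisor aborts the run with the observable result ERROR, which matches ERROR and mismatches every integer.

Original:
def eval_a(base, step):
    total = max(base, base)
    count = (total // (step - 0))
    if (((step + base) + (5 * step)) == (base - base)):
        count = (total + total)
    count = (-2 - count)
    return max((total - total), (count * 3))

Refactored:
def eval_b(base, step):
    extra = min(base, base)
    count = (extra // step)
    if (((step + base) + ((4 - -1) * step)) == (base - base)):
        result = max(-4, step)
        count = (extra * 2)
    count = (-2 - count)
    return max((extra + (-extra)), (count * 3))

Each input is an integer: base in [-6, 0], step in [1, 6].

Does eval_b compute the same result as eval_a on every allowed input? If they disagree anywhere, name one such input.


The one real change (`max(base, base)` became `min(base, base)`) has no effect anywhere in the declared ranges.
Tracing base=-6, step=1: eval_a: total=-6, then count=-6, then (((step + base) + (5 * step)) == (base - base)) is true, then count=-12, then count=10, then returns 30 | eval_b: extra=-6, then count=-6, then (((step + base) + ((4 - -1) * step)) == (base - base)) is true, then result=1, then count=-12, then count=10, then returns 30 — matching result 30.
An exhaustive pass over the 42 declared inputs shows identical outputs.
verdict: equivalent


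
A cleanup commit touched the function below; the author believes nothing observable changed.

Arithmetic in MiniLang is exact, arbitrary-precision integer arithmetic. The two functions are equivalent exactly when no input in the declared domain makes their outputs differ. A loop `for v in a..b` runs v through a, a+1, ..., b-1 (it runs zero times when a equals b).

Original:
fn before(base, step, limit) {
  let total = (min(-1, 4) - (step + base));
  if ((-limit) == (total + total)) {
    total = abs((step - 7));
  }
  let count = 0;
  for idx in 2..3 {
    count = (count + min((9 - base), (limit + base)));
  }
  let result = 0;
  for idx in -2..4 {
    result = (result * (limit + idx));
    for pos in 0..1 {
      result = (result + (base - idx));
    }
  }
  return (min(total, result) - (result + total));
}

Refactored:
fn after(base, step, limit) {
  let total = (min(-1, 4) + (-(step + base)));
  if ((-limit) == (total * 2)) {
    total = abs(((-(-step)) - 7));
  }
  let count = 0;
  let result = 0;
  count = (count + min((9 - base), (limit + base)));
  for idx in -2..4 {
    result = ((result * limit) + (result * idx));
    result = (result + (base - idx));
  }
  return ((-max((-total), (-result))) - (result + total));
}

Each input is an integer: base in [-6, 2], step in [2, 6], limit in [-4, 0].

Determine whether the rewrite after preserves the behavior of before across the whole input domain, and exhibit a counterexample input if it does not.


Equivalent — the differences include statement counts differ; arithmetic usage differs; constant usage differs; local variable names differ; min/max/abs usage differs; loop structure differs, yet no declared input distinguishes the two.
Spot check at base=2, step=3, limit=0 — before: total becomes -6; next ((-limit) == (total + total)) evaluates to false; next count becomes 0; next at idx=2:; next count becomes 2; next result becomes 0; next at idx=-2:; next result becomes 0; next at pos=0:; next result becomes 4; next at idx=-1:; next result becomes -4; next at pos=0:; next result becomes -1; next at idx=0:; next result becomes 0; next at pos=0:; next result becomes 2; next at idx=1:; next result becomes 2; next at pos=0:; next result becomes 3; next at idx=2:; next result becomes 6; next at pos=0:; next result becomes 6; next at idx=3:; next result becomes 18; next at pos=0:; next result becomes 17; next final value -17. after: total becomes -6; next ((-limit) == (total * 2)) evaluates to false; next count becomes 0; next result becomes 0; next count becomes 2; next at idx=-2:; next result becomes 0; next result becomes 4; next at idx=-1:; next result becomes -4; next result becomes -1; next at idx=0:; next result becomes 0; next result becomes 2; next at idx=1:; next result becomes 2; next result becomes 3; next at idx=2:; next result becomes 6; next result becomes 6; next at idx=3:; next result becomes 18; next result becomes 17; next final value -17. Both give -17.
Across all 225 domain points the two functions coincide.
verdict: equivalent


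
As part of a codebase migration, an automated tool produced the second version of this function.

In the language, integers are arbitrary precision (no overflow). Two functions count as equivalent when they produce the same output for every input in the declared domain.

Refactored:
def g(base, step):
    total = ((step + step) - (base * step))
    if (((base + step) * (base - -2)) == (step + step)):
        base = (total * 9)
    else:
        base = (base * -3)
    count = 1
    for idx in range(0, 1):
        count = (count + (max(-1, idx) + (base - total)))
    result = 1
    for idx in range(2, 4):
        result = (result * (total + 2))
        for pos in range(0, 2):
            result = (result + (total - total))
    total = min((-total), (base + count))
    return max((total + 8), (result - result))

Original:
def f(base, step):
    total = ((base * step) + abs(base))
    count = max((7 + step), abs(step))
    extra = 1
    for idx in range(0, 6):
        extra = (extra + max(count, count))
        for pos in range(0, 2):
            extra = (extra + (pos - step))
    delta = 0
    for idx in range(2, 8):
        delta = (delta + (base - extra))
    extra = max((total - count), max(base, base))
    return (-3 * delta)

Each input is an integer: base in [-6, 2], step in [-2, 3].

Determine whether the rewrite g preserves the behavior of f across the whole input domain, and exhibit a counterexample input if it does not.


Input base=-6, step=-2: 1206 from f versus 24 from g.
verdict: not equivalent; witness: base=-6, step=-2


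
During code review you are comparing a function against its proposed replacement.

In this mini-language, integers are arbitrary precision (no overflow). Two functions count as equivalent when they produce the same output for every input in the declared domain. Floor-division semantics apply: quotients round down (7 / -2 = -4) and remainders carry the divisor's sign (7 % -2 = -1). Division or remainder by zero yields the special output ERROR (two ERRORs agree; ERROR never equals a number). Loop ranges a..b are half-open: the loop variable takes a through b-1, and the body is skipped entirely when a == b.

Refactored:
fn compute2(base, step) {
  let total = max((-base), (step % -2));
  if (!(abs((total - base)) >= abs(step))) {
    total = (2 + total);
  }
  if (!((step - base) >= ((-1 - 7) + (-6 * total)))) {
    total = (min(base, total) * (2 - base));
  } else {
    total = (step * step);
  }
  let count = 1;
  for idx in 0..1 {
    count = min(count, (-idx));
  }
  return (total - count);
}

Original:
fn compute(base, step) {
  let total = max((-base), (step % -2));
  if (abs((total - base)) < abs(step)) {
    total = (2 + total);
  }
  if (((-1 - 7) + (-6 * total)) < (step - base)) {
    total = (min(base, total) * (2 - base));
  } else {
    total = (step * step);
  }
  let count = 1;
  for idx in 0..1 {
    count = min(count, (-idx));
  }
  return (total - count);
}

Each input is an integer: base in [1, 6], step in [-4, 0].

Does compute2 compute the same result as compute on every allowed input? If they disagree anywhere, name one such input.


Try base=1, step=-4.
compute: total=0, then (abs((total - base)) < abs(step)) is true, then total=2, then (((-1 - 7) + (-6 * total)) < (step - base)) is true, then total=1, then count=1, then (idx=0), then count=0, then returns 1
compute2: total=0, then (!(abs((total - base)) >= abs(step))) is true, then total=2, then (!((step - base) >= ((-1 - 7) + (-6 * total)))) is false, then total=16, then count=1, then (idx=0), then count=0, then returns 16
1 against 16: the behavior changed.
verdict: not equivalent; witness: base=1, step=-4


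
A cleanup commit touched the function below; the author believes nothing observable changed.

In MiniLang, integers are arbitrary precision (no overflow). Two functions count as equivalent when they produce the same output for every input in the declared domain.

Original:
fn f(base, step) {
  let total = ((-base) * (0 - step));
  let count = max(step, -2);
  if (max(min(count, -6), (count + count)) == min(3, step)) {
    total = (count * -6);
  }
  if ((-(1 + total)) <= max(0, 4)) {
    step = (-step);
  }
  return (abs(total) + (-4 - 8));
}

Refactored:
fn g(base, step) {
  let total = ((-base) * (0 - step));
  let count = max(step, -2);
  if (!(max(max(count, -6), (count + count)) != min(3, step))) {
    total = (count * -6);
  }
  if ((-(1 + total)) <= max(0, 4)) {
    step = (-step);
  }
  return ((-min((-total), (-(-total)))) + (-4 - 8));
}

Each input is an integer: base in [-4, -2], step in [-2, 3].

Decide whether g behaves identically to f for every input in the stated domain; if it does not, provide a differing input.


There is a counterexample at base=-4, step=-2: -4 on one side, 0 on the other.
f: total=8, then count=-2, then (max(min(count, -6), (count + count)) == min(3, step)) is false, then ((-(1 + total)) <= max(0, 4)) is true, then step=2, then returns -4
g: total=8, then count=-2, then (!(max(max(count, -6), (count + count)) != min(3, step))) is true, then total=12, then ((-(1 + total)) <= max(0, 4)) is true, then step=2, then returns 0
verdict: not equivalent; witness: base=-4, step=-2


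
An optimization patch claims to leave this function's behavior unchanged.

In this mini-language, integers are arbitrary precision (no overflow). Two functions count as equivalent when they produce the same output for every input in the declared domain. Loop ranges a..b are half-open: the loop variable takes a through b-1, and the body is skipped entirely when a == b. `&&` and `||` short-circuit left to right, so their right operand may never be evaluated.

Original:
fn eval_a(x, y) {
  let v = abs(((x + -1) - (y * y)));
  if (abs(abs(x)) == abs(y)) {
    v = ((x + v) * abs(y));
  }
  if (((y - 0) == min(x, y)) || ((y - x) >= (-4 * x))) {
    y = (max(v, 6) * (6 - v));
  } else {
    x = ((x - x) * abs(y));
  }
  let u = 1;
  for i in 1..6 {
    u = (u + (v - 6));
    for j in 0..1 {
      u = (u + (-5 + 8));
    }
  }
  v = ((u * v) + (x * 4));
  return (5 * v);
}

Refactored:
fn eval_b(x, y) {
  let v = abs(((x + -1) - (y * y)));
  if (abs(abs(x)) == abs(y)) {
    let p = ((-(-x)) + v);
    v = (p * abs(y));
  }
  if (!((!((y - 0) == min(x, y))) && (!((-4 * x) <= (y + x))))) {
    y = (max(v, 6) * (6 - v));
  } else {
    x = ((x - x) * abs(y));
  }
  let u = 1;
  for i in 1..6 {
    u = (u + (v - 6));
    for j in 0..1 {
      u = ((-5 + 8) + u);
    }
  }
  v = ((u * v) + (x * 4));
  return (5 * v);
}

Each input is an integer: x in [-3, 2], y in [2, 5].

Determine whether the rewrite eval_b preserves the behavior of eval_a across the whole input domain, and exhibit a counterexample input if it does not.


Not equivalent: x=-1, y=3 separates them (2235 vs 2255).
eval_a: v := 11 | (abs(abs(x)) == abs(y)): false | (((y - 0) == min(x, y)) || ((y - x) >= (-4 * x))): true | y := -55 | u := 1 | iter i=1: | u := 6 | iter j=0: | u := 9 | iter i=2: | u := 14 | iter j=0: | u := 17 | iter i=3: | u := 22 | iter j=0: | u := 25 | iter i=4: | u := 30 | iter j=0: | u := 33 | iter i=5: | u := 38 | iter j=0: | u := 41 | v := 447 | result 2235
eval_b: v := 11 | (abs(abs(x)) == abs(y)): false | (!((!((y - 0) == min(x, y))) && (!((-4 * x) <= (y + x))))): false | x := 0 | u := 1 | iter i=1: | u := 6 | iter j=0: | u := 9 | iter i=2: | u := 14 | iter j=0: | u := 17 | iter i=3: | u := 22 | iter j=0: | u := 25 | iter i=4: | u := 30 | iter j=0: | u := 33 | iter i=5: | u := 38 | iter j=0: | u := 41 | v := 451 | result 2255
verdict: not equivalent; witness: x=-1, y=3


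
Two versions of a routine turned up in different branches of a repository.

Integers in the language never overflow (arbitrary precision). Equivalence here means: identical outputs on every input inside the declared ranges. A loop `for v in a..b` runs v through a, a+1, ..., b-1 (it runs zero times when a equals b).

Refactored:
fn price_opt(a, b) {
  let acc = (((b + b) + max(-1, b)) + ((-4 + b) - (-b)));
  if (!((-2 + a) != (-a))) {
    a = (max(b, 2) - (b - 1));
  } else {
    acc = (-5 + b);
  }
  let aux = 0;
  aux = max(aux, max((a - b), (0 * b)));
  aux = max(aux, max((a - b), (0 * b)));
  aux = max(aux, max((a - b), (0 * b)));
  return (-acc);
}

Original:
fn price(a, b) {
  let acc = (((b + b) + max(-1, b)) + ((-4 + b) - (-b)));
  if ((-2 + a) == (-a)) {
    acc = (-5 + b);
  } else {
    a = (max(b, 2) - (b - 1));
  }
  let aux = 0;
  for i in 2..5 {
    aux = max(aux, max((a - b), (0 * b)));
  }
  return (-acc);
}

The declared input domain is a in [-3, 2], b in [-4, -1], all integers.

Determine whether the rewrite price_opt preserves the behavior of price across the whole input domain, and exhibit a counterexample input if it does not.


On input a=-3, b=-4, price returns 21 while price_opt returns 9.
verdict: not equivalent; witness: a=-3, b=-4


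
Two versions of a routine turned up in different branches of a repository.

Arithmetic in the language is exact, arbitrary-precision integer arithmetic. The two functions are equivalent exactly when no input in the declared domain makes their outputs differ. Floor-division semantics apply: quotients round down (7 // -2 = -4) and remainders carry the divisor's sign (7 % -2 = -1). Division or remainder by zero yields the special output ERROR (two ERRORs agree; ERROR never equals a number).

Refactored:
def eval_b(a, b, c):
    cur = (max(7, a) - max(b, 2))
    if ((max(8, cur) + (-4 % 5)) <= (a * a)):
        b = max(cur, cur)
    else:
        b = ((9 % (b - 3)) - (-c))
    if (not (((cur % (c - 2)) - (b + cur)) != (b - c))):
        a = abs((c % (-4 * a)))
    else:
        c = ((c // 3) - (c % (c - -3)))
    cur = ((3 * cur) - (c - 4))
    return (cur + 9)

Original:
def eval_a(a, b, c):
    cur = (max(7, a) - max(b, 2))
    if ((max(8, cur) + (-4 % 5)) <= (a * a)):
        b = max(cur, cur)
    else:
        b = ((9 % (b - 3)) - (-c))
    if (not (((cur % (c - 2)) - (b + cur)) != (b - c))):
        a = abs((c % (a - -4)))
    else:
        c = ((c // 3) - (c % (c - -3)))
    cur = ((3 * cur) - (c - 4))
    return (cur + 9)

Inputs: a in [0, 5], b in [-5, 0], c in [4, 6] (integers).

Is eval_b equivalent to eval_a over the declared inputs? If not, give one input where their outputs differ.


Try a=0, b=-4, c=6.
eval_a: cur = 5; ((max(8, cur) + (-4 % 5)) <= (a * a)) -> false; b = 1; (not (((cur % (c - 2)) - (b + cur)) != (b - c))) -> true; a = 2; cur = 13; return 22
eval_b: cur = 5; ((max(8, cur) + (-4 % 5)) <= (a * a)) -> false; b = 1; (not (((cur % (c - 2)) - (b + cur)) != (b - c))) -> true; division by zero -> ERROR
22 != ERROR, so the rewrite changes behavior.
verdict: not equivalent; witness: a=0, b=-4, c=6


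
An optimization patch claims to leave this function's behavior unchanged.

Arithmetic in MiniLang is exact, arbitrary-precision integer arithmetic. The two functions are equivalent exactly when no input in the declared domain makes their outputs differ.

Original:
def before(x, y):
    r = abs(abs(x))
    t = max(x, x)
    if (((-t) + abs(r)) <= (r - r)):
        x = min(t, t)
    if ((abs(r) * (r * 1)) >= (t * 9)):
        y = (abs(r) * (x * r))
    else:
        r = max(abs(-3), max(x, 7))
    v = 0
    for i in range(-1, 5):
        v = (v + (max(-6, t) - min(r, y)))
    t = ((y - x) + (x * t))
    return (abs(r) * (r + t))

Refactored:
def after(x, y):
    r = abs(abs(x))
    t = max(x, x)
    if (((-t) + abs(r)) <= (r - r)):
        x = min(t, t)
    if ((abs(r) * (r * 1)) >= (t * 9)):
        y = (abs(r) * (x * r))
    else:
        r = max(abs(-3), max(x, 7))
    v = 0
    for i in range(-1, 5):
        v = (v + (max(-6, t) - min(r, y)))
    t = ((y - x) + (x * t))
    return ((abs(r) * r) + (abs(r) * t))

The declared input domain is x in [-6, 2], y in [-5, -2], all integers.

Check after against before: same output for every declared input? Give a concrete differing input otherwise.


The two versions differ — the changes include min/max/abs usage differs; arithmetic usage differs.
One worked example (x=-3, y=-2) — before: r = 3; t = -3; (((-t) + abs(r)) <= (r - r)) -> false; ((abs(r) * (r * 1)) >= (t * 9)) -> true; y = -27; v = 0; [i=-1]; v = 24; [i=0]; v = 48; [i=1]; v = 72; [i=2]; v = 96; [i=3]; v = 120; [i=4]; v = 144; t = -15; return -36; after: r = 3; t = -3; (((-t) + abs(r)) <= (r - r)) -> false; ((abs(r) * (r * 1)) >= (t * 9)) -> true; y = -27; v = 0; [i=-1]; v = 24; [i=0]; v = 48; [i=1]; v = 72; [i=2]; v = 96; [i=3]; v = 120; [i=4]; v = 144; t = -15; return -36; agreement on -36.
An exhaustive pass over the 36 declared inputs shows identical outputs.
verdict: equivalent


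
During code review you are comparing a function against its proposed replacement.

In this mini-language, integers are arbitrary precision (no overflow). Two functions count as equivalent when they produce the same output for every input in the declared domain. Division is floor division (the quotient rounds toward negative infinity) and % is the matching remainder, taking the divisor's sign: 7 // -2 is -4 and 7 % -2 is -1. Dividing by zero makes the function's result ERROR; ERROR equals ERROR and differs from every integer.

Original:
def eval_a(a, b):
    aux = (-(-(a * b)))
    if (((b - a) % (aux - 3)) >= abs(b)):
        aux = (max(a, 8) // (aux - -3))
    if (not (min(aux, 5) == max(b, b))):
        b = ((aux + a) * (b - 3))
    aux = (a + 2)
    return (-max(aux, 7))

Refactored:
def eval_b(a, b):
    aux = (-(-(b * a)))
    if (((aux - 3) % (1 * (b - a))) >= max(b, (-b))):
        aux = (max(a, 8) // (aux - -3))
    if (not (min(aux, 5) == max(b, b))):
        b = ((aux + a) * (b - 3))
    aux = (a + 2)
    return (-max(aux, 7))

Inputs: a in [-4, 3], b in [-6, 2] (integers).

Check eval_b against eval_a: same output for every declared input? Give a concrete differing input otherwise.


There is a counterexample at a=-4, b=-4: -7 on one side, ERROR on the other.
eval_a: aux = 16; (((b - a) % (aux - 3)) >= abs(b)) -> false; (not (min(aux, 5) == max(b, b))) -> true; b = -84; aux = -2; return -7
eval_b: aux = 16; division by zero -> ERROR
verdict: not equivalent; witness: a=-4, b=-4


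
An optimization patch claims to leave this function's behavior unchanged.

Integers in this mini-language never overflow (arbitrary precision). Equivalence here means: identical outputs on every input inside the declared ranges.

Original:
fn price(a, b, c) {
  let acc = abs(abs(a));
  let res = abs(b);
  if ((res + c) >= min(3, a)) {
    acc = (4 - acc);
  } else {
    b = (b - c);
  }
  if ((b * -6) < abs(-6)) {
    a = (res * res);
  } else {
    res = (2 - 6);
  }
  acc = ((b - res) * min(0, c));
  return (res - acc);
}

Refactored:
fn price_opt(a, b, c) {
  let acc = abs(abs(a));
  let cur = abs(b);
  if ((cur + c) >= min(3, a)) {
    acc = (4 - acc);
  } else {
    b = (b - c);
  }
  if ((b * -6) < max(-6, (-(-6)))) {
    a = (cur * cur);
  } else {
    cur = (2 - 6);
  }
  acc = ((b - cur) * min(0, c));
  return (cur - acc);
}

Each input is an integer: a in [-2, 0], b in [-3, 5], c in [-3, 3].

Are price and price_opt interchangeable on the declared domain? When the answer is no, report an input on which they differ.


Comparing the listings, the differences include: local variable names differ; also min/max/abs usage differs; also constant usage differs.
One worked example (a=-2, b=2, c=2) — price: acc becomes 2; next res becomes 2; next ((res + c) >= min(3, a)) evaluates to true; next acc becomes 2; next ((b * -6) < abs(-6)) evaluates to true; next a becomes 4; next acc becomes 0; next final value 2; price_opt: acc becomes 2; next cur becomes 2; next ((cur + c) >= min(3, a)) evaluates to true; next acc becomes 2; next ((b * -6) < max(-6, (-(-6)))) evaluates to true; next a becomes 4; next acc becomes 0; next final value 2; agreement on 2.
Sweeping the whole domain (189 inputs) finds no disagreement.
verdict: equivalent


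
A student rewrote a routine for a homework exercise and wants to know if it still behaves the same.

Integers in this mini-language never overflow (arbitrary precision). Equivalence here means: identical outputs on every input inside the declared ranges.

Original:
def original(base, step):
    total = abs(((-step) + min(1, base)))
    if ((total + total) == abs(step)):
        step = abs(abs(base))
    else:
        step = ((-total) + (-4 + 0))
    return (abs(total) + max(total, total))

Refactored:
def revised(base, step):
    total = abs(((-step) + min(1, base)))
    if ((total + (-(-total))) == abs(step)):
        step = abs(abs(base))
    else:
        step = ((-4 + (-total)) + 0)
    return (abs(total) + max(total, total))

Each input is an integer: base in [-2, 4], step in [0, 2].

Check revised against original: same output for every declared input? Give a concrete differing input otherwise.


Comparing the listings, the differences include: same computation, different form.
One worked example (base=2, step=2) — original: total := 1 | ((total + total) == abs(step)): true | step := 2 | result 2; revised: total := 1 | ((total + (-(-total))) == abs(step)): true | step := 2 | result 2; agreement on 2.
Checked all 21 inputs in the declared domain: the outputs agree on every one.
verdict: equivalent


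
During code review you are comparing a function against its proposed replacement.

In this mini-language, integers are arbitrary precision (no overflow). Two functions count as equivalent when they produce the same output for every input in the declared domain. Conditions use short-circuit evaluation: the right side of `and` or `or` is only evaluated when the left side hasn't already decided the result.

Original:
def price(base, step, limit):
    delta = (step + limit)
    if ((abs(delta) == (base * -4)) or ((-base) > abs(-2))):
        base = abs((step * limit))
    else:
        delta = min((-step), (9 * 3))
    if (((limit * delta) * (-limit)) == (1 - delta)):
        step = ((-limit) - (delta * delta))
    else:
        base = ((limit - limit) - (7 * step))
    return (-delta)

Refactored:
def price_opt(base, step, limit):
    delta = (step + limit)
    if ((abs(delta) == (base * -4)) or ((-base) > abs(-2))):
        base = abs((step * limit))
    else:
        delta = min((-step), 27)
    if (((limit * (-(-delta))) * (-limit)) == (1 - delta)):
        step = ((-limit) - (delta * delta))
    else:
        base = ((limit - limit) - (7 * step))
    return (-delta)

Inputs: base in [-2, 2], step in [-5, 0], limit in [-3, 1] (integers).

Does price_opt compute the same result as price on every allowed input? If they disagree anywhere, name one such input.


Differences: arithmetic usage differs; also constant usage differs — yet all 150 inputs agree.
verdict: equivalent


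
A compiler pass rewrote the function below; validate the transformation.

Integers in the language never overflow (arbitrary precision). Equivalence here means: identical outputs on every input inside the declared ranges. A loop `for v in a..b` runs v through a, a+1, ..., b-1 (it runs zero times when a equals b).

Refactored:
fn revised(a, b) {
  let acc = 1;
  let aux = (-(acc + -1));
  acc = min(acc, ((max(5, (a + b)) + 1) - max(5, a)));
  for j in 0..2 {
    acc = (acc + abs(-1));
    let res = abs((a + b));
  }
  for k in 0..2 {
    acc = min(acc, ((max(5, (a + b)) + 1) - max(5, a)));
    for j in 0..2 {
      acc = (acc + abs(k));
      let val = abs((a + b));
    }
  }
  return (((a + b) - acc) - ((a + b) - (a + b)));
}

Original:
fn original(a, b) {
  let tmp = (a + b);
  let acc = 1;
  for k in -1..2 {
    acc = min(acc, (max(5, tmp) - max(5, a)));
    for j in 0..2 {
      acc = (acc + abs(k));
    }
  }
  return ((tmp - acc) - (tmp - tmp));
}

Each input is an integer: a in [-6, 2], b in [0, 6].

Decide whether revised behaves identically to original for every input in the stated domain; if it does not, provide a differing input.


These are not equivalent — on a=-6, b=0 the outputs split (-8 vs -9).
original: tmp := -6 | acc := 1 | iter k=-1: | acc := 0 | iter j=0: | acc := 1 | iter j=1: | acc := 2 | iter k=0: | acc := 0 | iter j=0: | acc := 0 | iter j=1: | acc := 0 | iter k=1: | acc := 0 | iter j=0: | acc := 1 | iter j=1: | acc := 2 | result -8
revised: acc := 1 | aux := 0 | acc := 1 | iter j=0: | acc := 2 | res := 6 | iter j=1: | acc := 3 | res := 6 | iter k=0: | acc := 1 | iter j=0: | acc := 1 | val := 6 | iter j=1: | acc := 1 | val := 6 | iter k=1: | acc := 1 | iter j=0: | acc := 2 | val := 6 | iter j=1: | acc := 3 | val := 6 | result -9
verdict: not equivalent; witness: a=-6, b=0


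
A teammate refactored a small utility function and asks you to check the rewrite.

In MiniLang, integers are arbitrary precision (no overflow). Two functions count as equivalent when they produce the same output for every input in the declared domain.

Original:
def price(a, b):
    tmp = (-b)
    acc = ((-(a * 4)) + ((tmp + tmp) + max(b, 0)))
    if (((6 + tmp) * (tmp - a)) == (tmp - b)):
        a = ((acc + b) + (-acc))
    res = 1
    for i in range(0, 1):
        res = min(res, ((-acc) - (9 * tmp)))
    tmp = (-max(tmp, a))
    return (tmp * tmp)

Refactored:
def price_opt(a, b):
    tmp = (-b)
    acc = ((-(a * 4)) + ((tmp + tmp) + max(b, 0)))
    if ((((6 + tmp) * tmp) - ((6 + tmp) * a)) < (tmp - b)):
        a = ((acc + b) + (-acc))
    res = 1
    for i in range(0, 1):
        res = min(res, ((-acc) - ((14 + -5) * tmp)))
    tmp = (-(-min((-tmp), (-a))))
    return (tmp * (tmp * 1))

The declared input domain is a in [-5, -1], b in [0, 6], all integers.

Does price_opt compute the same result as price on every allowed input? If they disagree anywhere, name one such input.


Input a=-1, b=2: 4 from price versus 1 from price_opt.
verdict: not equivalent; witness: a=-1, b=2
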